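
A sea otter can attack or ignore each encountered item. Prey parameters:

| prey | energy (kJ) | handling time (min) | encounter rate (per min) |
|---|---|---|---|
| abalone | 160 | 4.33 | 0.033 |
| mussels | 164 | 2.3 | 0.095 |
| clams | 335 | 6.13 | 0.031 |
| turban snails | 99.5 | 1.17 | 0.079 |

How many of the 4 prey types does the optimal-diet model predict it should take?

4

E/h in descending order: turban snails 85, mussels 71.3, clams 54.6, abalone 37 kJ/min. The optimal diet is the largest prefix of this list for which every included type satisfies E_i/h_i > R on the types above it.
Rate on top 1: 7.195. mussels: 71.3 > 7.195 → include.
Rate on top 2: 17.88. clams: 54.6 > 17.88 → include.
Rate on top 3: 22.54. abalone: 37 > 22.54 → include.
Optimal diet: turban snails, mussels, clams, abalone — 4 of 4 types.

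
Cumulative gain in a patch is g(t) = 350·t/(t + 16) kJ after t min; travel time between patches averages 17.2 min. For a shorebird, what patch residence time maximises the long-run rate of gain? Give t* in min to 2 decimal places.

16.59 min

Maximise g(t)/(T+t): set derivative to zero → g'(t)(T+t) = g(t).
g'(t) = 350·16/(t + 16)². Setting 350·16/(t+16)² = 350t/[(t+16)(17.2+t)] gives 16(17.2+t) = t(t+16), so t² = 16×17.2 = 275.2.
t* = √275.2 = 16.59 min.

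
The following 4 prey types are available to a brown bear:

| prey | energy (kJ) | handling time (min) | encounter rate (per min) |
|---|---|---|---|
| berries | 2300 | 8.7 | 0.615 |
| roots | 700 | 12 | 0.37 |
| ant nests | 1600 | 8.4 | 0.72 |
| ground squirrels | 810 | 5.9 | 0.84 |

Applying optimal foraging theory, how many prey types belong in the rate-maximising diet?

1

Rank by E/h (kJ/min): berries 264, ant nests 190, ground squirrels 137, roots 58.3. Include each in turn until the next type's E/h falls below the running intake rate.
Rate on top 1: 222.7. ant nests: 190 < 222.7 → exclude; stop.
Optimal diet: berries — 1 of 4 types.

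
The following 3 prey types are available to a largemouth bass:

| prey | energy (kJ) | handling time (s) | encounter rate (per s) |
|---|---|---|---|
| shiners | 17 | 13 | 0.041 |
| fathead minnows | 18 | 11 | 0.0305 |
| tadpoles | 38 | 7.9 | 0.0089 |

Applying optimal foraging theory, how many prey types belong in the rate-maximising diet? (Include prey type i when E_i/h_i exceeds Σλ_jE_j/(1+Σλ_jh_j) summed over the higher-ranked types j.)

3

Rank by E/h (kJ/s): tadpoles 4.81, fathead minnows 1.64, shiners 1.31. Include each in turn until the next type's E/h falls below the running intake rate.
Rate on top 1: 0.316. fathead minnows: 1.64 > 0.316 → include.
Rate on top 2: 0.6311. shiners: 1.31 > 0.6311 → include.
Optimal diet: tadpoles, fathead minnows, shiners — 3 of 3 types.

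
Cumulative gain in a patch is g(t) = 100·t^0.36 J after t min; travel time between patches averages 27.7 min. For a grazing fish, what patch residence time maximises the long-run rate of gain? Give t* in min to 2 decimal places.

By the marginal value theorem, leave when the instantaneous gain rate g'(t) equals the habitat-wide average g(t)/(T + t).
g'(t) = 0.36·100·t^-0.64. Setting 0.36·100·t^-0.64 = 100·t^0.36/(27.7+t) gives 0.36(27.7+t) = t, so 0.64·t = 0.36×27.7.
t* = 0.36×27.7/0.64 = 15.58 min.

15.58 min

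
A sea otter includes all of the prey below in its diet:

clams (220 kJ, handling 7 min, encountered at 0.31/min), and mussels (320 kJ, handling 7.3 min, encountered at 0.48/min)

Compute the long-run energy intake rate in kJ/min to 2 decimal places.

Energy encountered per unit search time: 0.31×220 + 0.48×320 = 221.8 kJ/min.
Handling time per unit search time: 0.31×7 + 0.48×7.3 = 5.674.
Rate = 221.8/(1 + 5.674) = 33.23 kJ/min.

33.23 kJ/min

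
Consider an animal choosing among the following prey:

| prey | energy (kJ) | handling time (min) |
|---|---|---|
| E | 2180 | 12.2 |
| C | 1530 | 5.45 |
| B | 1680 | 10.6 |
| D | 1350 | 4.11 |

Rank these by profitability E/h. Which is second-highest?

In descending order of E/h:
D: 1350/4.11 = 328 kJ/min
C: 1530/5.45 = 281 kJ/min
E: 2180/12.2 = 179 kJ/min
B: 1680/10.6 = 158 kJ/min

C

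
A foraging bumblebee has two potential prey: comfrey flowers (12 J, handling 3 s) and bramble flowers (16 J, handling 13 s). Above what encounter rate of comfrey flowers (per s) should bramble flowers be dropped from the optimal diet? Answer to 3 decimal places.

The zero-one rule: include bramble flowers iff E₂/h₂ > λE₁/(1+λh₁). Equality gives the switch point.
λE₁h₂ = E₂ + λE₂h₁ ⇒ λ = E₂/(E₁h₂ − E₂h₁) = 16/(156 − 48) = 0.1481 per s.

0.148 per s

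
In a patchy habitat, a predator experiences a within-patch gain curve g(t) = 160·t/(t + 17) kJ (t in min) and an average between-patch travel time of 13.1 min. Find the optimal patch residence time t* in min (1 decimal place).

14.9 min

Maximise g(t)/(T+t): set derivative to zero → g'(t)(T+t) = g(t).
g'(t) = 160·17/(t + 17)². Setting 160·17/(t+17)² = 160t/[(t+17)(13.1+t)] gives 17(13.1+t) = t(t+17), so t² = 17×13.1 = 222.7.
t* = √222.7 = 14.92 min.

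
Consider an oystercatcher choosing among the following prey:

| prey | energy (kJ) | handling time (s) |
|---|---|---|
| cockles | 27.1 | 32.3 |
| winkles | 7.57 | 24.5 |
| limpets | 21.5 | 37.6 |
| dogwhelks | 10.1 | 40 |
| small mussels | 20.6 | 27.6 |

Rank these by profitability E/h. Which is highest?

cockles

Profitability E/h (kJ/s): cockles = 27.1/32.3 = 0.839, winkles = 7.57/24.5 = 0.309, limpets = 21.5/37.6 = 0.572, dogwhelks = 10.1/40 = 0.253, small mussels = 20.6/27.6 = 0.746.
Ranked: cockles > small mussels > limpets > winkles > dogwhelks.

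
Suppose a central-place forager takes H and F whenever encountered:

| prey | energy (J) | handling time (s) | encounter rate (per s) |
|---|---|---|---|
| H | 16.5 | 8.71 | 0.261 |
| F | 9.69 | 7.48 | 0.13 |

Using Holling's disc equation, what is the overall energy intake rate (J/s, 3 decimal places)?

Energy encountered per unit search time: 0.261×16.5 + 0.13×9.69 = 5.566 J/s.
Handling time per unit search time: 0.261×8.71 + 0.13×7.48 = 3.246.
Rate = 5.566/(1 + 3.246) = 1.311 J/s.

1.311 J/s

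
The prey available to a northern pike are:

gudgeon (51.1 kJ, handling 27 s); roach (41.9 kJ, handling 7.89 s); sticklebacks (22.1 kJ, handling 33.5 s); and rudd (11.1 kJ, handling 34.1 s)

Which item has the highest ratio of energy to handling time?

Profitability E/h (kJ/s): gudgeon = 51.1/27 = 1.89, roach = 41.9/7.89 = 5.31, sticklebacks = 22.1/33.5 = 0.66, rudd = 11.1/34.1 = 0.326.
Ranked: roach > gudgeon > sticklebacks > rudd.

roach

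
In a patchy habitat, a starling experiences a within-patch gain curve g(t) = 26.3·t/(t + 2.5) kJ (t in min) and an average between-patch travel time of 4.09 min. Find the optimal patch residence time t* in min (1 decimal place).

Maximise g(t)/(T+t): set derivative to zero → g'(t)(T+t) = g(t).
g'(t) = 26.3·2.5/(t + 2.5)². Setting 26.3·2.5/(t+2.5)² = 26.3t/[(t+2.5)(4.09+t)] gives 2.5(4.09+t) = t(t+2.5), so t² = 2.5×4.09 = 10.22.
t* = √10.22 = 3.198 min.

3.2 min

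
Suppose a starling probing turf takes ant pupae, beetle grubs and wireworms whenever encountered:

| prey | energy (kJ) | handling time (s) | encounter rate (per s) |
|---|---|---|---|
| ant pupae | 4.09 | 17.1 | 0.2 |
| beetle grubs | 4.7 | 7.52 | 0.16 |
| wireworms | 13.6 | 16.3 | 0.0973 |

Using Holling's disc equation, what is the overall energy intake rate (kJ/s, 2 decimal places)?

R = Σλ_iE_i / (1 + Σλ_ih_i)
Numerator: 0.2×4.09 + 0.16×4.7 + 0.0973×13.6 = 2.893
Denominator: 1 + 0.2×17.1 + 0.16×7.52 + 0.0973×16.3 = 7.209
R = 2.893/7.209 = 0.4013 kJ/s

0.40 kJ/s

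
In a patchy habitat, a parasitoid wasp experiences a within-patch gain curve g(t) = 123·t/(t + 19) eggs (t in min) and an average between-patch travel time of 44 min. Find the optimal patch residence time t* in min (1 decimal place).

28.9 min

Optimal t* satisfies g'(t*) = g(t*)/(T + t*).
g'(t) = 123·19/(t + 19)². Setting 123·19/(t+19)² = 123t/[(t+19)(44+t)] gives 19(44+t) = t(t+19), so t² = 19×44 = 836.
t* = √836 = 28.91 min.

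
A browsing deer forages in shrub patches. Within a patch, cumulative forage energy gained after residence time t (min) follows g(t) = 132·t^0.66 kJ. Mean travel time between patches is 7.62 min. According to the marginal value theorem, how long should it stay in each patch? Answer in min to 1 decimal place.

14.8 min

Maximise g(t)/(T+t): set derivative to zero → g'(t)(T+t) = g(t).
g'(t) = 0.66·132·t^-0.34. Setting 0.66·132·t^-0.34 = 132·t^0.66/(7.62+t) gives 0.66(7.62+t) = t, so 0.34·t = 0.66×7.62.
t* = 0.66×7.62/0.34 = 14.79 min.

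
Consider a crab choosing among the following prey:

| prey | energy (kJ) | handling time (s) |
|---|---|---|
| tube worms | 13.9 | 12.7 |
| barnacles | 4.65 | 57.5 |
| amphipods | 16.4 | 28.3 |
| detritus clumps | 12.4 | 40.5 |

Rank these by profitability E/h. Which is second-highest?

amphipods

Profitability E/h (kJ/s): tube worms = 13.9/12.7 = 1.09, barnacles = 4.65/57.5 = 0.0809, amphipods = 16.4/28.3 = 0.58, detritus clumps = 12.4/40.5 = 0.306.
Ranked: tube worms > amphipods > detritus clumps > barnacles.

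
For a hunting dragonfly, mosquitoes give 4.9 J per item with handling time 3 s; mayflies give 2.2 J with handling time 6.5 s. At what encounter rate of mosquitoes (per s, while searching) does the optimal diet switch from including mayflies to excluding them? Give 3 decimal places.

At the threshold, the rate on mosquitoes alone equals the profitability of mayflies: λ·4.9/(1 + λ·3) = 2.2/6.5 = 0.3385.
Rearranging, λ(4.9 − 0.3385×3) = 0.3385, so λ = 0.3385/3.885 = 0.08713 per s.

0.087 per s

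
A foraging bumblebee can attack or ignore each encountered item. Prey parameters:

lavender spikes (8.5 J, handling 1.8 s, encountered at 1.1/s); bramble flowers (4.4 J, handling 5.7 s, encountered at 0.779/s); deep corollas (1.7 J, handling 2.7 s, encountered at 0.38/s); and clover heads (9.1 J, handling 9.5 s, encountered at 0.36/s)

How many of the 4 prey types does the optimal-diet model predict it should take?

E/h in descending order: lavender spikes 4.72, clover heads 0.958, bramble flowers 0.772, deep corollas 0.63 J/s. The optimal diet is the largest prefix of this list for which every included type satisfies E_i/h_i > R on the types above it.
Rate on top 1: 3.138. clover heads: 0.958 < 3.138 → exclude; stop.
Optimal diet: lavender spikes — 1 of 4 types.

1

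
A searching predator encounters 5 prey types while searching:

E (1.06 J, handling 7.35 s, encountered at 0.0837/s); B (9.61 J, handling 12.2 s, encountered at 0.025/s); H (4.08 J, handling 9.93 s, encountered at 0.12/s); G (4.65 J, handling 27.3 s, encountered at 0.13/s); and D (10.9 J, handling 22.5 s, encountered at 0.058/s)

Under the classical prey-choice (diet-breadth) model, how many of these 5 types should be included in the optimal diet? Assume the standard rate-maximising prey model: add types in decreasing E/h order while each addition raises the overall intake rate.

Rank by E/h (J/s): B 0.788, D 0.484, H 0.411, G 0.17, E 0.144. Include each in turn until the next type's E/h falls below the running intake rate.
Rate on top 1: 0.1841. D: 0.484 > 0.1841 → include.
Rate on top 2: 0.3343. H: 0.411 > 0.3343 → include.
Rate on top 3: 0.3583. G: 0.17 < 0.3583 → exclude; stop.
Optimal diet: B, D, H — 3 of 5 types.

3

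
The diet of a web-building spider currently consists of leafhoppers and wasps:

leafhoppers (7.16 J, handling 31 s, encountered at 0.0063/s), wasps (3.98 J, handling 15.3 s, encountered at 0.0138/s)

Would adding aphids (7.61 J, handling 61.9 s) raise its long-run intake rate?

Yes

Intake rate on the current diet: R = (0.0063×7.16 + 0.0138×3.98) / (1 + 0.0063×31 + 0.0138×15.3) = 0.1/1.406 = 0.07112 J/s.
Profitability of aphids: 7.61/61.9 = 0.1229 J/s.
0.1229 > 0.07112, so adding aphids raises the average — include it.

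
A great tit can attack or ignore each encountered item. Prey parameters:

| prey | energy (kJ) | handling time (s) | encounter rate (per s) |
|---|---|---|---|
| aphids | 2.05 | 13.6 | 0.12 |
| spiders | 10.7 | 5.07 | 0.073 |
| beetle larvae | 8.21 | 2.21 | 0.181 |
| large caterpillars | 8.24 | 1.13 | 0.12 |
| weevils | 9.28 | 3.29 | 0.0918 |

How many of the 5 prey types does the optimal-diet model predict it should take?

4

E/h in descending order: large caterpillars 7.29, beetle larvae 3.71, weevils 2.82, spiders 2.11, aphids 0.151 kJ/s. The optimal diet is the largest prefix of this list for which every included type satisfies E_i/h_i > R on the types above it.
Rate on top 1: 0.8707. beetle larvae: 3.71 > 0.8707 → include.
Rate on top 2: 1.612. weevils: 2.82 > 1.612 → include.
Rate on top 3: 1.81. spiders: 2.11 > 1.81 → include.
Rate on top 4: 1.861. aphids: 0.151 < 1.861 → exclude; stop.
Optimal diet: large caterpillars, beetle larvae, weevils, spiders — 4 of 5 types.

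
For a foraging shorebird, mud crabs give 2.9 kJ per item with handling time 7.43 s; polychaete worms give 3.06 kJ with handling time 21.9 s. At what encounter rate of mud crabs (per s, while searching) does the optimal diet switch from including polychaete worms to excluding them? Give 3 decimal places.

0.075 per s

Drop polychaete worms once their profitability E₂/h₂ falls below the rate achievable on mud crabs alone: E₂/h₂ = λE₁/(1 + λh₁).
Solve for λ: λE₁h₂ = E₂(1 + λh₁) → λ(E₁h₂ − E₂h₁) = E₂ → λ = E₂/(E₁h₂ − E₂h₁).
λ = 3.06/(2.9×21.9 − 3.06×7.43) = 3.06/40.77 = 0.07505 per s.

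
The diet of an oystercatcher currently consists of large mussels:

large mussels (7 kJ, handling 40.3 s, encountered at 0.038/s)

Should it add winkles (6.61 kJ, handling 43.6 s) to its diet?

Yes

Current rate: (0.038×7)/(1 + 0.038×40.3) = 0.1051 kJ/s.
winkles: E/h = 6.61/43.6 = 0.1516 kJ/s.
Since 0.1516 > R, including winkles increases the long-run rate.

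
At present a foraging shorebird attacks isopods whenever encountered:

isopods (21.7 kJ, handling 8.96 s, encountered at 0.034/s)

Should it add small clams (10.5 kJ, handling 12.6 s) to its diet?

Yes

Current rate: (0.034×21.7)/(1 + 0.034×8.96) = 0.5655 kJ/s.
small clams: E/h = 10.5/12.6 = 0.8333 kJ/s.
Since 0.8333 > R, including small clams increases the long-run rate.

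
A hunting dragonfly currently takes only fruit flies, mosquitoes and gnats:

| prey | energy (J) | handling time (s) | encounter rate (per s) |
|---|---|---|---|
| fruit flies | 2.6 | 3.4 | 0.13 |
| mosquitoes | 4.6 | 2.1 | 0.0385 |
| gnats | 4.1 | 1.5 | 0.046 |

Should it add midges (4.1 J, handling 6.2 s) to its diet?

On fruit flies, mosquitoes and gnats alone, R = ΣλE/(1+Σλh) = 0.7037/1.592 = 0.4421 J/s.
Profitability of midges: 4.1/6.2 = 0.6613 J/s.
0.6613 > 0.4421, so adding midges raises the average — include it.

Yes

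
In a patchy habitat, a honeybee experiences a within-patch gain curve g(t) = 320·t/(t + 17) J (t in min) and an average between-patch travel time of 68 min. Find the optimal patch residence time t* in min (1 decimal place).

Maximise g(t)/(T+t): set derivative to zero → g'(t)(T+t) = g(t).
g'(t) = 320·17/(t + 17)². Setting 320·17/(t+17)² = 320t/[(t+17)(68+t)] gives 17(68+t) = t(t+17), so t² = 17×68 = 1156.
t* = √1156 = 34 min.

34.0 min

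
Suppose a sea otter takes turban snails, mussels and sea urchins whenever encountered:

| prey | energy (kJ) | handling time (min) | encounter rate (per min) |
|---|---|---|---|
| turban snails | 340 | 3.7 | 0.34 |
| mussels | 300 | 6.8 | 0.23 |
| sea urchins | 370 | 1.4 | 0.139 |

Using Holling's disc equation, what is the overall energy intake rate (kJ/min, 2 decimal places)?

R = Σλ_iE_i / (1 + Σλ_ih_i)
Numerator: 0.34×340 + 0.23×300 + 0.139×370 = 236
Denominator: 1 + 0.34×3.7 + 0.23×6.8 + 0.139×1.4 = 4.017
R = 236/4.017 = 58.76 kJ/min

58.76 kJ/min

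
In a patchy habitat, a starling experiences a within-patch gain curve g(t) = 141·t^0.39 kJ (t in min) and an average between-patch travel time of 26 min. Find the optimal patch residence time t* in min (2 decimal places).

16.62 min

Maximise g(t)/(T+t): set derivative to zero → g'(t)(T+t) = g(t).
g'(t) = 0.39·141·t^-0.61. Setting 0.39·141·t^-0.61 = 141·t^0.39/(26+t) gives 0.39(26+t) = t, so 0.61·t = 0.39×26.
t* = 0.39×26/0.61 = 16.62 min.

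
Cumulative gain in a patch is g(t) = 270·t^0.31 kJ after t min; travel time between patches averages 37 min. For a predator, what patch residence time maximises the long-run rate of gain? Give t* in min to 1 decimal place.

16.6 min

Maximise g(t)/(T+t): set derivative to zero → g'(t)(T+t) = g(t).
g'(t) = 0.31·270·t^-0.69. Setting 0.31·270·t^-0.69 = 270·t^0.31/(37+t) gives 0.31(37+t) = t, so 0.69·t = 0.31×37.
t* = 0.31×37/0.69 = 16.62 min.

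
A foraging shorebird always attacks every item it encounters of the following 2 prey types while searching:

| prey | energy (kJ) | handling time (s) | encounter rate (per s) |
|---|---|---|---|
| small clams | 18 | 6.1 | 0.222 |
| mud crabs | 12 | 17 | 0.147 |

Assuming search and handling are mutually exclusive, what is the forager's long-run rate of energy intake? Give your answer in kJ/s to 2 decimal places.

R = Σλ_iE_i / (1 + Σλ_ih_i)
Numerator: 0.222×18 + 0.147×12 = 5.76
Denominator: 1 + 0.222×6.1 + 0.147×17 = 4.853
R = 5.76/4.853 = 1.187 kJ/s

1.19 kJ/s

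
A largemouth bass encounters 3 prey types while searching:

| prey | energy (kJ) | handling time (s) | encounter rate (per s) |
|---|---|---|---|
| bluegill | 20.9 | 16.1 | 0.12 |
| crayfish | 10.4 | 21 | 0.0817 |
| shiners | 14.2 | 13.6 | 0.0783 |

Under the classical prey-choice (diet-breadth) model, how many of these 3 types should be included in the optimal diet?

Rank by E/h (kJ/s): bluegill 1.3, shiners 1.04, crayfish 0.495. Include each in turn until the next type's E/h falls below the running intake rate.
Rate on top 1: 0.8554. shiners: 1.04 > 0.8554 → include.
Rate on top 2: 0.9057. crayfish: 0.495 < 0.9057 → exclude; stop.
Optimal diet: bluegill, shiners — 2 of 3 types.

2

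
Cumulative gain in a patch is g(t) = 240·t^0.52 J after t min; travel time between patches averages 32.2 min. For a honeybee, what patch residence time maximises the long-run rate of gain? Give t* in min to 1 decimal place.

34.9 min

Maximise g(t)/(T+t): set derivative to zero → g'(t)(T+t) = g(t).
g'(t) = 0.52·240·t^-0.48. Setting 0.52·240·t^-0.48 = 240·t^0.52/(32.2+t) gives 0.52(32.2+t) = t, so 0.48·t = 0.52×32.2.
t* = 0.52×32.2/0.48 = 34.88 min.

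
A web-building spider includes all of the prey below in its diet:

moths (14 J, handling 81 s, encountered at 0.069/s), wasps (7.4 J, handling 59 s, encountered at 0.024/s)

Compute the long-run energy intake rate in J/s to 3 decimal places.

0.143 J/s

R = Σλ_iE_i / (1 + Σλ_ih_i)
Numerator: 0.069×14 + 0.024×7.4 = 1.144
Denominator: 1 + 0.069×81 + 0.024×59 = 8.005
R = 1.144/8.005 = 0.1429 J/s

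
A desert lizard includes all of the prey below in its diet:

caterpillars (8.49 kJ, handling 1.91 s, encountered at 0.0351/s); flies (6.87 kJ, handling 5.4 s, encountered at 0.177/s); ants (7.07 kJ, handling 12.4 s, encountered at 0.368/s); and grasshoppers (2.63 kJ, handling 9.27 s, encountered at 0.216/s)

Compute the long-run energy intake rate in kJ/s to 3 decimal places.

0.545 kJ/s

R = Σλ_iE_i / (1 + Σλ_ih_i)
Numerator: 0.0351×8.49 + 0.177×6.87 + 0.368×7.07 + 0.216×2.63 = 4.684
Denominator: 1 + 0.0351×1.91 + 0.177×5.4 + 0.368×12.4 + 0.216×9.27 = 8.588
R = 4.684/8.588 = 0.5454 kJ/s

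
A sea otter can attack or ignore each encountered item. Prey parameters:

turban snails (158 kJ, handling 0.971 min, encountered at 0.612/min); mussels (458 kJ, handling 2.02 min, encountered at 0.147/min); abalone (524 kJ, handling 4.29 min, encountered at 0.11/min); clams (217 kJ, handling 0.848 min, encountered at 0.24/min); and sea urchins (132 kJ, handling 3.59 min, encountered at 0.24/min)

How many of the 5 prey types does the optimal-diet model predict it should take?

4

Profitabilities (E/h, kJ/min): clams 256, mussels 227, turban snails 163, abalone 122, sea urchins 36.8. Add prey in this order while the next type's profitability exceeds the intake rate on those already taken.
Rate on top 1: 43.27. mussels: 227 > 43.27 → include.
Rate on top 2: 79.58. turban snails: 163 > 79.58 → include.
Rate on top 3: 103.2. abalone: 122 > 103.2 → include.
Rate on top 4: 106.7. sea urchins: 36.8 < 106.7 → exclude; stop.
Optimal diet: clams, mussels, turban snails, abalone — 4 of 5 types.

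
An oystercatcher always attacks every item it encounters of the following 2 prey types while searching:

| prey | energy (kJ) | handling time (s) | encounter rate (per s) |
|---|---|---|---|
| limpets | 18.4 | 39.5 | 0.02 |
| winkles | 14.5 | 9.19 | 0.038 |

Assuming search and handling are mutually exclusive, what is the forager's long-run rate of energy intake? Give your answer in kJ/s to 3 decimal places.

0.430 kJ/s

R = (0.02×18.4 + 0.038×14.5) / (1 + 0.02×39.5 + 0.038×9.19) = 0.919/2.139 = 0.4296 kJ/s.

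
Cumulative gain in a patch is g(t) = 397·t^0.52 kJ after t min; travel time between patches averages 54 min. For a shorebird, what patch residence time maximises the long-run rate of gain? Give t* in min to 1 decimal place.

By the marginal value theorem, leave when the instantaneous gain rate g'(t) equals the habitat-wide average g(t)/(T + t).
g'(t) = 0.52·397·t^-0.48. Setting 0.52·397·t^-0.48 = 397·t^0.52/(54+t) gives 0.52(54+t) = t, so 0.48·t = 0.52×54.
t* = 0.52×54/0.48 = 58.5 min.

58.5 min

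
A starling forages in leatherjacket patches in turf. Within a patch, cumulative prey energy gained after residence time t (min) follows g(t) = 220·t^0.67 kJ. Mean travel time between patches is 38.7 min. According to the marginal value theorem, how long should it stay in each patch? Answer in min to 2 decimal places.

78.57 min

By the marginal value theorem, leave when the instantaneous gain rate g'(t) equals the habitat-wide average g(t)/(T + t).
g'(t) = 0.67·220·t^-0.33. Setting 0.67·220·t^-0.33 = 220·t^0.67/(38.7+t) gives 0.67(38.7+t) = t, so 0.33·t = 0.67×38.7.
t* = 0.67×38.7/0.33 = 78.57 min.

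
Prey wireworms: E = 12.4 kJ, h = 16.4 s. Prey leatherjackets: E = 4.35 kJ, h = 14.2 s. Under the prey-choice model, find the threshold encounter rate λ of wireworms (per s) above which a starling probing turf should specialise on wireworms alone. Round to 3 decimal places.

0.042 per s

The zero-one rule: include leatherjackets iff E₂/h₂ > λE₁/(1+λh₁). Equality gives the switch point.
λE₁h₂ = E₂ + λE₂h₁ ⇒ λ = E₂/(E₁h₂ − E₂h₁) = 4.35/(176.1 − 71.34) = 0.04153 per s.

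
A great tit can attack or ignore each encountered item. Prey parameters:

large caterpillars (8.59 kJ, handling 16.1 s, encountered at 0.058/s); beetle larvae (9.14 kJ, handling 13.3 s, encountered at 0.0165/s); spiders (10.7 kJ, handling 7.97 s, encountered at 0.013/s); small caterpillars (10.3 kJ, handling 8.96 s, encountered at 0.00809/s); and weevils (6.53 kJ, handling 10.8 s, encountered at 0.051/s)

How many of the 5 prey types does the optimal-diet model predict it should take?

Profitabilities (E/h, kJ/s): spiders 1.34, small caterpillars 1.15, beetle larvae 0.687, weevils 0.605, large caterpillars 0.534. Add prey in this order while the next type's profitability exceeds the intake rate on those already taken.
Rate on top 1: 0.126. small caterpillars: 1.15 > 0.126 → include.
Rate on top 2: 0.1891. beetle larvae: 0.687 > 0.1891 → include.
Rate on top 3: 0.2674. weevils: 0.605 > 0.2674 → include.
Rate on top 4: 0.3629. large caterpillars: 0.534 > 0.3629 → include.
Optimal diet: spiders, small caterpillars, beetle larvae, weevils, large caterpillars — 5 of 5 types.

5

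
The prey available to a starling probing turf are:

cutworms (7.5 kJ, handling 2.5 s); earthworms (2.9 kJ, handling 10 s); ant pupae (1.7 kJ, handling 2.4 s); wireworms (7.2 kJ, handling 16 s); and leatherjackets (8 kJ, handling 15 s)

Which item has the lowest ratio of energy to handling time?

In descending order of E/h:
cutworms: 7.5/2.5 = 3 kJ/s
ant pupae: 1.7/2.4 = 0.708 kJ/s
leatherjackets: 8/15 = 0.533 kJ/s
wireworms: 7.2/16 = 0.45 kJ/s
earthworms: 2.9/10 = 0.29 kJ/s

earthworms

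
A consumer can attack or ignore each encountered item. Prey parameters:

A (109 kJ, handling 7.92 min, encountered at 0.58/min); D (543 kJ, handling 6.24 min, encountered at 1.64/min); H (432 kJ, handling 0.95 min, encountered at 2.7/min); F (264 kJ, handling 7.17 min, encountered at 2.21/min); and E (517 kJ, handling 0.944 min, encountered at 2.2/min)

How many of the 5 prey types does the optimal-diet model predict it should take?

2

Rank by E/h (kJ/min): E 548, H 455, D 87, F 36.8, A 13.8. Include each in turn until the next type's E/h falls below the running intake rate.
Rate on top 1: 369.7. H: 455 > 369.7 → include.
Rate on top 2: 408.3. D: 87 < 408.3 → exclude; stop.
Optimal diet: E, H — 2 of 5 types.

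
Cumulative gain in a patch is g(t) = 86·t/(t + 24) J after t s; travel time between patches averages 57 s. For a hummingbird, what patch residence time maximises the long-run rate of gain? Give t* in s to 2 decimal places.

36.99 s

Optimal t* satisfies g'(t*) = g(t*)/(T + t*).
g'(t) = 86·24/(t + 24)². Setting 86·24/(t+24)² = 86t/[(t+24)(57+t)] gives 24(57+t) = t(t+24), so t² = 24×57 = 1368.
t* = √1368 = 36.99 s.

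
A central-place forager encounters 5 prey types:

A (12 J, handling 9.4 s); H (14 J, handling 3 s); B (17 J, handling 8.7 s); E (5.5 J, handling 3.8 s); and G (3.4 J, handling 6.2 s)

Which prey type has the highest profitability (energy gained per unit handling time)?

In descending order of E/h:
H: 14/3 = 4.67 J/s
B: 17/8.7 = 1.95 J/s
E: 5.5/3.8 = 1.45 J/s
A: 12/9.4 = 1.28 J/s
G: 3.4/6.2 = 0.548 J/s

H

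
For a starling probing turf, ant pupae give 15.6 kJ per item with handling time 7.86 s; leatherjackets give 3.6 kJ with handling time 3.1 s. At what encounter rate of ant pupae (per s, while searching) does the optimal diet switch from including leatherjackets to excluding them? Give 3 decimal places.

0.179 per s

Drop leatherjackets once their profitability E₂/h₂ falls below the rate achievable on ant pupae alone: E₂/h₂ = λE₁/(1 + λh₁).
Solve for λ: λE₁h₂ = E₂(1 + λh₁) → λ(E₁h₂ − E₂h₁) = E₂ → λ = E₂/(E₁h₂ − E₂h₁).
λ = 3.6/(15.6×3.1 − 3.6×7.86) = 3.6/20.06 = 0.1794 per s.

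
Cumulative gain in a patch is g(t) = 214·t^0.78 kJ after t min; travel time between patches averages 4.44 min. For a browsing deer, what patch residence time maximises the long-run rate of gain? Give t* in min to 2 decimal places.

By the marginal value theorem, leave when the instantaneous gain rate g'(t) equals the habitat-wide average g(t)/(T + t).
g'(t) = 0.78·214·t^-0.22. Setting 0.78·214·t^-0.22 = 214·t^0.78/(4.44+t) gives 0.78(4.44+t) = t, so 0.22·t = 0.78×4.44.
t* = 0.78×4.44/0.22 = 15.74 min.

15.74 min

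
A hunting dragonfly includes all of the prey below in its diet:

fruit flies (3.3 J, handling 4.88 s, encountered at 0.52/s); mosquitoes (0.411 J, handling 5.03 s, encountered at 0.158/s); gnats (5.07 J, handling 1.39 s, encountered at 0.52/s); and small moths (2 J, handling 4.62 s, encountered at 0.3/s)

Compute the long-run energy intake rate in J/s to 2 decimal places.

R = Σλ_iE_i / (1 + Σλ_ih_i)
Numerator: 0.52×3.3 + 0.158×0.411 + 0.52×5.07 + 0.3×2 = 5.017
Denominator: 1 + 0.52×4.88 + 0.158×5.03 + 0.52×1.39 + 0.3×4.62 = 6.441
R = 5.017/6.441 = 0.779 J/s

0.78 J/s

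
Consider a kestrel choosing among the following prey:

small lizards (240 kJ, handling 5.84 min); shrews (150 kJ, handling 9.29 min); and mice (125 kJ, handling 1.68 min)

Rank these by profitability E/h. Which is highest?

Profitability E/h (kJ/min): small lizards = 240/5.84 = 41.1, shrews = 150/9.29 = 16.1, mice = 125/1.68 = 74.4.
Ranked: mice > small lizards > shrews.

mice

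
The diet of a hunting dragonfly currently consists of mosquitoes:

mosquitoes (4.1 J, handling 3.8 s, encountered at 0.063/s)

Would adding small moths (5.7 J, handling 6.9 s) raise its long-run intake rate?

Current rate: (0.063×4.1)/(1 + 0.063×3.8) = 0.2084 J/s.
Profitability of small moths: 5.7/6.9 = 0.8261 J/s.
0.8261 > 0.2084, so adding small moths raises the average — include it.

Yes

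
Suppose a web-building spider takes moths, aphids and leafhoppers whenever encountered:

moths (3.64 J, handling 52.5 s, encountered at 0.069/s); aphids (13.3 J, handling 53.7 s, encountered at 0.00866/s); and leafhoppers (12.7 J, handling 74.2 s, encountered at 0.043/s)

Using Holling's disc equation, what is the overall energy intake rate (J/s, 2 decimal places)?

0.11 J/s

Energy encountered per unit search time: 0.069×3.64 + 0.00866×13.3 + 0.043×12.7 = 0.9124 J/s.
Handling time per unit search time: 0.069×52.5 + 0.00866×53.7 + 0.043×74.2 = 7.278.
Rate = 0.9124/(1 + 7.278) = 0.1102 J/s.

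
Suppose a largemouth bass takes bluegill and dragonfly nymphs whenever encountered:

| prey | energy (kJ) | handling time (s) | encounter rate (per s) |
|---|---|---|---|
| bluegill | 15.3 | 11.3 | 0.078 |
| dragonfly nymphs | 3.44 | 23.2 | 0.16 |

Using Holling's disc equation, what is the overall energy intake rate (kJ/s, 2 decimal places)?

R = (0.078×15.3 + 0.16×3.44) / (1 + 0.078×11.3 + 0.16×23.2) = 1.744/5.593 = 0.3118 kJ/s.

0.31 kJ/s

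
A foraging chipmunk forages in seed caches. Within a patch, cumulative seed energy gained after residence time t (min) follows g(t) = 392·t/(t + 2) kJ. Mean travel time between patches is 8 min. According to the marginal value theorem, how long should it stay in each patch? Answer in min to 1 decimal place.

4.0 min

Optimal t* satisfies g'(t*) = g(t*)/(T + t*).
g'(t) = 392·2/(t + 2)². Setting 392·2/(t+2)² = 392t/[(t+2)(8+t)] gives 2(8+t) = t(t+2), so t² = 2×8 = 16.
t* = √16 = 4 min.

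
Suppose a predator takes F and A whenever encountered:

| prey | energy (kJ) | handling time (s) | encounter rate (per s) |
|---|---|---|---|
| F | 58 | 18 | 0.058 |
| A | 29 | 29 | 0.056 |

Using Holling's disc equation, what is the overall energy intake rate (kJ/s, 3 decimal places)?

R = (0.058×58 + 0.056×29) / (1 + 0.058×18 + 0.056×29) = 4.988/3.668 = 1.36 kJ/s.

1.360 kJ/s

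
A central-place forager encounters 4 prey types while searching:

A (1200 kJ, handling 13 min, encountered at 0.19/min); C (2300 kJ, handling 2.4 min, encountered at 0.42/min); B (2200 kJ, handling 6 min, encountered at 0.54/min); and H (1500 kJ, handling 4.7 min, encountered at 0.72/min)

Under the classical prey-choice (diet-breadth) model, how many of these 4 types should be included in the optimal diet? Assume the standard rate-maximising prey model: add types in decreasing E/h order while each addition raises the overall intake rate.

1

Rank by E/h (kJ/min): C 958, B 367, H 319, A 92.3. Include each in turn until the next type's E/h falls below the running intake rate.
Rate on top 1: 481.1. B: 367 < 481.1 → exclude; stop.
Optimal diet: C — 1 of 4 types.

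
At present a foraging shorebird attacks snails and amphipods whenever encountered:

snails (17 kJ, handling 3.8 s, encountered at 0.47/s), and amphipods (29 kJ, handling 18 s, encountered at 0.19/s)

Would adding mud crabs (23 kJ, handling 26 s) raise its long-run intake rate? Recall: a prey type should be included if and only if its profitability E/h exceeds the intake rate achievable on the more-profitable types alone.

On snails and amphipods alone, R = ΣλE/(1+Σλh) = 13.5/6.206 = 2.175 kJ/s.
mud crabs: E/h = 23/26 = 0.8846 kJ/s.
0.8846 < 2.175, so adding mud crabs would lower the average — exclude it.

No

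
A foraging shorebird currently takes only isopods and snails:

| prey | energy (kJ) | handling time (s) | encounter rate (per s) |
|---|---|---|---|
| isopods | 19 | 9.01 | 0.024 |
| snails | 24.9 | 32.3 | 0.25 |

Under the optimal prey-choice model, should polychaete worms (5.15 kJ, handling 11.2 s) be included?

On isopods and snails alone, R = ΣλE/(1+Σλh) = 6.681/9.291 = 0.7191 kJ/s.
polychaete worms: E/h = 5.15/11.2 = 0.4598 kJ/s.
0.4598 < 0.7191, so adding polychaete worms would lower the average — exclude it.

No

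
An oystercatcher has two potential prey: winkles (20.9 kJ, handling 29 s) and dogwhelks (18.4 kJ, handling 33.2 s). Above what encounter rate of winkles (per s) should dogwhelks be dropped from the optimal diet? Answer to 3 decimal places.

Drop dogwhelks once their profitability E₂/h₂ falls below the rate achievable on winkles alone: E₂/h₂ = λE₁/(1 + λh₁).
Solve for λ: λE₁h₂ = E₂(1 + λh₁) → λ(E₁h₂ − E₂h₁) = E₂ → λ = E₂/(E₁h₂ − E₂h₁).
λ = 18.4/(20.9×33.2 − 18.4×29) = 18.4/160.3 = 0.1148 per s.

0.115 per s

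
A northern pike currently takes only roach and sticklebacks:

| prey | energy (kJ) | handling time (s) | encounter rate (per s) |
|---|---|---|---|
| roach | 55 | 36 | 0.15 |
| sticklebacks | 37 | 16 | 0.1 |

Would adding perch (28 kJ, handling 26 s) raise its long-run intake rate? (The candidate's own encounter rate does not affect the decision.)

Intake rate on the current diet: R = (0.15×55 + 0.1×37) / (1 + 0.15×36 + 0.1×16) = 11.95/8 = 1.494 kJ/s.
Profitability of perch: 28/26 = 1.077 kJ/s.
1.077 < 1.494, so adding perch would lower the average — exclude it.

No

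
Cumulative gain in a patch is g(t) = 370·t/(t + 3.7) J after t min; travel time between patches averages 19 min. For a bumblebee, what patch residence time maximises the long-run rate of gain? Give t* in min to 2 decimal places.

8.38 min

Maximise g(t)/(T+t): set derivative to zero → g'(t)(T+t) = g(t).
g'(t) = 370·3.7/(t + 3.7)². Setting 370·3.7/(t+3.7)² = 370t/[(t+3.7)(19+t)] gives 3.7(19+t) = t(t+3.7), so t² = 3.7×19 = 70.3.
t* = √70.3 = 8.385 min.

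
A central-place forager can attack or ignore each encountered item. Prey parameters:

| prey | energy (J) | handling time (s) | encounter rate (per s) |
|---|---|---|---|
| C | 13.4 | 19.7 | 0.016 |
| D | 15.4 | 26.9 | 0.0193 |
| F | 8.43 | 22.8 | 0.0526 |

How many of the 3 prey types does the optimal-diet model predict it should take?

3

E/h in descending order: C 0.68, D 0.572, F 0.37 J/s. The optimal diet is the largest prefix of this list for which every included type satisfies E_i/h_i > R on the types above it.
Rate on top 1: 0.163. D: 0.572 > 0.163 → include.
Rate on top 2: 0.2789. F: 0.37 > 0.2789 → include.
Optimal diet: C, D, F — 3 of 3 types.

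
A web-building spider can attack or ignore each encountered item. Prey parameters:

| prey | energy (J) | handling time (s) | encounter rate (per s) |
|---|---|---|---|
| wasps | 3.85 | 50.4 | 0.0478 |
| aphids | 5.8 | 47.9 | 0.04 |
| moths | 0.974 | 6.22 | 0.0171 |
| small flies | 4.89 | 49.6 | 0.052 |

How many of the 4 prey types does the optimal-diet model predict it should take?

Profitabilities (E/h, J/s): moths 0.157, aphids 0.121, small flies 0.0986, wasps 0.0764. Add prey in this order while the next type's profitability exceeds the intake rate on those already taken.
Rate on top 1: 0.01505. aphids: 0.121 > 0.01505 → include.
Rate on top 2: 0.08227. small flies: 0.0986 > 0.08227 → include.
Rate on top 3: 0.08978. wasps: 0.0764 < 0.08978 → exclude; stop.
Optimal diet: moths, aphids, small flies — 3 of 4 types.

3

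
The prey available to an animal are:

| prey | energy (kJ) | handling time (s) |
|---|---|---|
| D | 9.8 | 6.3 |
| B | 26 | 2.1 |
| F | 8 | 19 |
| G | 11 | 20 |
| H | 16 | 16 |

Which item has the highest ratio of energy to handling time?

Profitability E/h (kJ/s): D = 9.8/6.3 = 1.56, B = 26/2.1 = 12.4, F = 8/19 = 0.421, G = 11/20 = 0.55, H = 16/16 = 1.
Ranked: B > D > H > G > F.

B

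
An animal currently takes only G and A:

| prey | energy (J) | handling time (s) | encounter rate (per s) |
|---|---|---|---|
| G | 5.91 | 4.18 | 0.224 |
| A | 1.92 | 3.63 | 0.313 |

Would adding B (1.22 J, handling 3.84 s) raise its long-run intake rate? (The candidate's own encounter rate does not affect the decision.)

Intake rate on the current diet: R = (0.224×5.91 + 0.313×1.92) / (1 + 0.224×4.18 + 0.313×3.63) = 1.925/3.073 = 0.6265 J/s.
Profitability of B: 1.22/3.84 = 0.3177 J/s.
0.3177 < 0.6265, so adding B would lower the average — exclude it.

No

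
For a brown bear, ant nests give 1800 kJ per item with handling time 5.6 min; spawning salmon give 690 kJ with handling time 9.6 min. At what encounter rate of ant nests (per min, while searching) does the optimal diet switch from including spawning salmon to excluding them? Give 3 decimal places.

0.051 per min

The zero-one rule: include spawning salmon iff E₂/h₂ > λE₁/(1+λh₁). Equality gives the switch point.
λE₁h₂ = E₂ + λE₂h₁ ⇒ λ = E₂/(E₁h₂ − E₂h₁) = 690/(1.728e+04 − 3864) = 0.05143 per min.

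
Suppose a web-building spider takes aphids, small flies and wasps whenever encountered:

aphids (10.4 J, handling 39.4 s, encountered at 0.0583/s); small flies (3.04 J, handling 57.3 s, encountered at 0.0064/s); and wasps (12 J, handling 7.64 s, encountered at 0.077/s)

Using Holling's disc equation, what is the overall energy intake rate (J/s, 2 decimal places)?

0.36 J/s

R = Σλ_iE_i / (1 + Σλ_ih_i)
Numerator: 0.0583×10.4 + 0.0064×3.04 + 0.077×12 = 1.55
Denominator: 1 + 0.0583×39.4 + 0.0064×57.3 + 0.077×7.64 = 4.252
R = 1.55/4.252 = 0.3645 J/s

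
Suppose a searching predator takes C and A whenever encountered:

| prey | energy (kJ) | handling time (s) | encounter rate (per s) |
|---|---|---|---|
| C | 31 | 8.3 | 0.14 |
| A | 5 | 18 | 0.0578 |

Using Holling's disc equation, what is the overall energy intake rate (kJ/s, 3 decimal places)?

1.445 kJ/s

R = Σλ_iE_i / (1 + Σλ_ih_i)
Numerator: 0.14×31 + 0.0578×5 = 4.629
Denominator: 1 + 0.14×8.3 + 0.0578×18 = 3.202
R = 4.629/3.202 = 1.445 kJ/s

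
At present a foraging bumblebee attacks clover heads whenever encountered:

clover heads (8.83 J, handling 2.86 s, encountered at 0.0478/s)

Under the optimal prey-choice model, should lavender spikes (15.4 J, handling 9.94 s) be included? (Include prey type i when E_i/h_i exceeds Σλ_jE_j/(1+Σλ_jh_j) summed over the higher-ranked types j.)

On clover heads alone, R = ΣλE/(1+Σλh) = 0.4221/1.137 = 0.3713 J/s.
Profitability of lavender spikes: 15.4/9.94 = 1.549 J/s.
1.549 > 0.3713, so adding lavender spikes raises the average — include it.

Yes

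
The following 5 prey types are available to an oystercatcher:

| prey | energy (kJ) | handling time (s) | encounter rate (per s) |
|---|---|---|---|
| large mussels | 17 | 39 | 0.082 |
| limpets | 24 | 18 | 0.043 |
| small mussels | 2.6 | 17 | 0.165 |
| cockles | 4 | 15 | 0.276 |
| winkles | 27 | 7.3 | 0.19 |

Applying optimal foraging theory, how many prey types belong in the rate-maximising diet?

Profitabilities (E/h, kJ/s): winkles 3.7, limpets 1.33, large mussels 0.436, cockles 0.267, small mussels 0.153. Add prey in this order while the next type's profitability exceeds the intake rate on those already taken.
Rate on top 1: 2.149. limpets: 1.33 < 2.149 → exclude; stop.
Optimal diet: winkles — 1 of 5 types.

1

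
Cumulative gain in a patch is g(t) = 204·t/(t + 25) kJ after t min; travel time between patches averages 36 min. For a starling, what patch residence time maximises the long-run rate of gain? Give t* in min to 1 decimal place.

By the marginal value theorem, leave when the instantaneous gain rate g'(t) equals the habitat-wide average g(t)/(T + t).
g'(t) = 204·25/(t + 25)². Setting 204·25/(t+25)² = 204t/[(t+25)(36+t)] gives 25(36+t) = t(t+25), so t² = 25×36 = 900.
t* = √900 = 30 min.

30.0 min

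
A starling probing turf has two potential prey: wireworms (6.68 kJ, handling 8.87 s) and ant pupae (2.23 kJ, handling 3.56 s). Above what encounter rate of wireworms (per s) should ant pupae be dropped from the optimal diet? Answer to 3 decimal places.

Drop ant pupae once their profitability E₂/h₂ falls below the rate achievable on wireworms alone: E₂/h₂ = λE₁/(1 + λh₁).
Solve for λ: λE₁h₂ = E₂(1 + λh₁) → λ(E₁h₂ − E₂h₁) = E₂ → λ = E₂/(E₁h₂ − E₂h₁).
λ = 2.23/(6.68×3.56 − 2.23×8.87) = 2.23/4.001 = 0.5574 per s.

0.557 per s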